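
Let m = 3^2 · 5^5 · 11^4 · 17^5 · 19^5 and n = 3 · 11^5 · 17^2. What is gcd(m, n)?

min exponent per shared prime: 3 · 11^4 · 17^2 = 12693747

12693747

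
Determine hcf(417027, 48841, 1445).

gcd(417027, 48841): 417027 = 8·48841 + 26299; 48841 = 1·26299 + 22542; 26299 = 1·22542 + 3757; 22542 = 6·3757 + 0 → 3757
gcd(3757, 1445): 3757 = 2·1445 + 867; 1445 = 1·867 + 578; 867 = 1·578 + 289; 578 = 2·289 + 0 → 289

289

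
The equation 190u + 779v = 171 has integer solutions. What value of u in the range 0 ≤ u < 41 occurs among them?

Euclid: 779 = 4·190 + 19; 190 = 10·19 + 0 → gcd = 19; 171 = 19·9.
Back-substitution yields 190·(-4) + 779·(1) = 19, so one solution is u = -4·9 = -36, v = 1·9 = 9.
Solutions in u differ by 779/19 = 41; the one in [0, 41) is -36 mod 41 = 5.

5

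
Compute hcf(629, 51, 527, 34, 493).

gcd(629, 51): 629 = 12·51 + 17; 51 = 3·17 + 0 → 17
gcd(17, 527): 527 = 31·17 + 0 → 17
gcd(17, 34): 34 = 2·17 + 0 → 17
gcd(17, 493): 493 = 29·17 + 0 → 17

17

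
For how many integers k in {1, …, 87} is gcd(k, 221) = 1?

76

Prime factors of 221: 13, 17. Count integers ≤ 87 divisible by none of them.
By inclusion–exclusion: 87 − ⌊87/13⌋ − ⌊87/17⌋ + ⌊87/221⌋ = 76.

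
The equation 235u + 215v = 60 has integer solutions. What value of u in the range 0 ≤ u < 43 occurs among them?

3

Euclid: 235 = 1·215 + 20; 215 = 10·20 + 15; 20 = 1·15 + 5; 15 = 3·5 + 0 → gcd = 5; 60 = 5·12.
Back-substitution yields 235·(11) + 215·(-12) = 5, so one solution is u = 11·12 = 132, v = -12·12 = -144.
Solutions in u differ by 215/5 = 43; the one in [0, 43) is 132 mod 43 = 3.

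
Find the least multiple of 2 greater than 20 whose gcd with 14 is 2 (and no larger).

22

gcd(k, 14) = 2 forces 2 | k; write k = 2s. Then gcd(2s, 2·7) = 2·gcd(s, 7), so need gcd(s, 7) = 1.
2s > 20 gives s ≥ 11. The least s ≥ 11 coprime to 7 is 11, so k = 2·11 = 22.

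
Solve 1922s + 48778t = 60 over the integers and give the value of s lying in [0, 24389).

gcd(1922, 48778) = 2 (Euclid: 48778 = 25·1922 + 728; 1922 = 2·728 + 466; 728 = 1·466 + 262; 466 = 1·262 + 204; 262 = 1·204 + 58; 204 = 3·58 + 30; 58 = 1·30 + 28; 30 = 1·28 + 2; 28 = 14·2 + 0), and 2 | 60.
Extended Euclid: 1922·(1675) + 48778·(-66) = 2. Scale by 30: s₀ = 50250.
General solution s = s₀ + 24389k; reducing mod 24389 gives s = 1472 (and t = -58).

1472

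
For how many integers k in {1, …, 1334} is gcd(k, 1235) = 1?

934

Prime factors of 1235: 5, 13, 19. Count integers ≤ 1334 divisible by none of them.
By inclusion–exclusion: 1334 − ⌊1334/5⌋ − ⌊1334/13⌋ − ⌊1334/19⌋ + ⌊1334/65⌋ + ⌊1334/95⌋ + ⌊1334/247⌋ − ⌊1334/1235⌋ = 934.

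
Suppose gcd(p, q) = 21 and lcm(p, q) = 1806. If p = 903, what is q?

p·q = gcd·lcm = 21·1806 = 37926, so q = 37926/903 = 42.

42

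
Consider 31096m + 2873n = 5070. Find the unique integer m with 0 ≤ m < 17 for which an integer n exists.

Euclid: 31096 = 10·2873 + 2366; 2873 = 1·2366 + 507; 2366 = 4·507 + 338; 507 = 1·338 + 169; 338 = 2·169 + 0 → gcd = 169; 5070 = 169·30.
Back-substitution yields 31096·(-6) + 2873·(65) = 169, so one solution is m = -6·30 = -180, n = 65·30 = 1950.
Solutions in m differ by 2873/169 = 17; the one in [0, 17) is -180 mod 17 = 7.

7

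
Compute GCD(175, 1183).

7

175 = 5² · 7
1183 = 7 · 13²
Common: 7 = 7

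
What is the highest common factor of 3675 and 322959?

147

3675 = 3 · 5² · 7²
322959 = 3 · 7² · 13³
Common: 3 · 7² = 147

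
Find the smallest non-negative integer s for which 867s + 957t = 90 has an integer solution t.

Euclid: 957 = 1·867 + 90; 867 = 9·90 + 57; 90 = 1·57 + 33; 57 = 1·33 + 24; 33 = 1·24 + 9; 24 = 2·9 + 6; 9 = 1·6 + 3; 6 = 2·3 + 0 → gcd = 3; 90 = 3·30.
Back-substitution yields 867·(-117) + 957·(106) = 3, so one solution is s = -117·30 = -3510, t = 106·30 = 3180.
Solutions in s differ by 957/3 = 319; the one in [0, 319) is -3510 mod 319 = 318.

318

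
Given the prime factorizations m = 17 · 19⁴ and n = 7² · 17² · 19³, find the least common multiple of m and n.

1845475681

max exponent per prime: 7² · 17² · 19⁴ = 1845475681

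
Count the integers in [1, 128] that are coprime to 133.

Prime factors of 133: 7, 19. Count integers ≤ 128 divisible by none of them.
By inclusion–exclusion: 128 − ⌊128/7⌋ − ⌊128/19⌋ + ⌊128/133⌋ = 104.

104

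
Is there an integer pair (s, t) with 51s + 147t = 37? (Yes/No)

By Bézout, 51s + 147t = 37 has integer solutions iff gcd(51, 147) | 37.
Euclid: 147 = 2·51 + 45; 51 = 1·45 + 6; 45 = 7·6 + 3; 6 = 2·3 + 0. gcd = 3; 37 mod 3 = 1. No.

No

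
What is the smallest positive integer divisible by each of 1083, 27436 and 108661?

24774708

1083 = 3 · 19²; 27436 = 2² · 19³; 108661 = 7 · 19² · 43
lcm takes max exponent of each prime: 2² · 3 · 7 · 19³ · 43 = 24774708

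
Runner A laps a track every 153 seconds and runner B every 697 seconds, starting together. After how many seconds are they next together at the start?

6273

153 = 3² · 17; 697 = 17 · 41
max exponents: 3² · 17 · 41 = 6273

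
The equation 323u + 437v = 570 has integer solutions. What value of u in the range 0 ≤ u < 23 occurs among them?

Euclid: 437 = 1·323 + 114; 323 = 2·114 + 95; 114 = 1·95 + 19; 95 = 5·19 + 0 → gcd = 19; 570 = 19·30.
Back-substitution yields 323·(-4) + 437·(3) = 19, so one solution is u = -4·30 = -120, v = 3·30 = 90.
Solutions in u differ by 437/19 = 23; the one in [0, 23) is -120 mod 23 = 18.

18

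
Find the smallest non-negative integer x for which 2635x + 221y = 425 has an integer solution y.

gcd(2635, 221) = 17 (Euclid: 2635 = 11·221 + 204; 221 = 1·204 + 17; 204 = 12·17 + 0), and 17 | 425.
Extended Euclid: 2635·(-1) + 221·(12) = 17. Scale by 25: x₀ = -25.
General solution x = x₀ + 13t; reducing mod 13 gives x = 1 (and y = -10).

1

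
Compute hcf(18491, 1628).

Euclid: 18491 = 11·1628 + 583; 1628 = 2·583 + 462; 583 = 1·462 + 121; 462 = 3·121 + 99; 121 = 1·99 + 22; 99 = 4·22 + 11; 22 = 2·11 + 0. Last nonzero remainder: 11.

11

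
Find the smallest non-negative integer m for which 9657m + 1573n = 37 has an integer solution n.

898

gcd(9657, 1573) = 1 (Euclid: 9657 = 6·1573 + 219; 1573 = 7·219 + 40; 219 = 5·40 + 19; 40 = 2·19 + 2; 19 = 9·2 + 1; 2 = 2·1 + 0), and 1 | 37.
Extended Euclid: 9657·(747) + 1573·(-4586) = 1. Scale by 37: m₀ = 27639.
General solution m = m₀ + 1573t; reducing mod 1573 gives m = 898 (and n = -5513).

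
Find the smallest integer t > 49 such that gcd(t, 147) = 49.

147 = 49·3. Any t with gcd(t, 147) = 49 is a multiple of 49, say 49s, with s coprime to 3.
Need s > 49/49, so s ≥ 2. First s ≥ 2 with gcd(s, 3) = 1 is s = 2. Thus t = 49·2 = 98.

98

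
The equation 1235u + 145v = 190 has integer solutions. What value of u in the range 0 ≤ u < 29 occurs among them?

18

gcd(1235, 145) = 5 (Euclid: 1235 = 8·145 + 75; 145 = 1·75 + 70; 75 = 1·70 + 5; 70 = 14·5 + 0), and 5 | 190.
Extended Euclid: 1235·(2) + 145·(-17) = 5. Scale by 38: u₀ = 76.
General solution u = u₀ + 29t; reducing mod 29 gives u = 18 (and v = -152).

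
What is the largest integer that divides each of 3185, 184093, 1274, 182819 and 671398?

637

gcd(3185, 184093): 184093 = 57·3185 + 2548; 3185 = 1·2548 + 637; 2548 = 4·637 + 0 → 637
gcd(637, 1274): 1274 = 2·637 + 0 → 637
gcd(637, 182819): 182819 = 287·637 + 0 → 637
gcd(637, 671398): 671398 = 1054·637 + 0 → 637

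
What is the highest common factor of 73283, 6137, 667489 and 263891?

gcd(73283, 6137): 73283 = 11·6137 + 5776; 6137 = 1·5776 + 361; 5776 = 16·361 + 0 → 361
gcd(361, 667489): 667489 = 1849·361 + 0 → 361
gcd(361, 263891): 263891 = 731·361 + 0 → 361

361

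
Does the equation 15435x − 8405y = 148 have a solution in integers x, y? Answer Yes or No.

No

gcd(15435, 8405): 15435 = 1·8405 + 7030; 8405 = 1·7030 + 1375; 7030 = 5·1375 + 155; 1375 = 8·155 + 135; 155 = 1·135 + 20; 135 = 6·20 + 15; 20 = 1·15 + 5; 15 = 3·5 + 0 → 5
5 does not divide 148, so a solution does not exist.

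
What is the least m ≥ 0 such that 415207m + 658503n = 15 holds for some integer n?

gcd(415207, 658503) = 1 (Euclid: 658503 = 1·415207 + 243296; 415207 = 1·243296 + 171911; 243296 = 1·171911 + 71385; 171911 = 2·71385 + 29141; 71385 = 2·29141 + 13103; 29141 = 2·13103 + 2935; 13103 = 4·2935 + 1363; 2935 = 2·1363 + 209; 1363 = 6·209 + 109; 209 = 1·109 + 100; 109 = 1·100 + 9; 100 = 11·9 + 1; 9 = 9·1 + 0), and 1 | 15.
Extended Euclid: 415207·(72469) + 658503·(-45694) = 1. Scale by 15: m₀ = 1087035.
General solution m = m₀ + 658503t; reducing mod 658503 gives m = 428532 (and n = -270203).

428532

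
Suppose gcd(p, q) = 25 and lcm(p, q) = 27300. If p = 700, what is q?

975

p·q = gcd·lcm = 25·27300 = 682500, so q = 682500/700 = 975.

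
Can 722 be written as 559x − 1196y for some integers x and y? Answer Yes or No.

By Bézout, 559x − 1196y = 722 has integer solutions iff gcd(559, 1196) | 722.
Euclid: 1196 = 2·559 + 78; 559 = 7·78 + 13; 78 = 6·13 + 0. gcd = 13; 722 mod 13 = 7. No.

No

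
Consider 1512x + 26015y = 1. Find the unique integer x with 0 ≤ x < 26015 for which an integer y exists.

Reduce mod 26015: 1512x ≡ 1 (mod 26015). With g = gcd(1512, 26015) = 1 dividing 1, divide through: 1512x ≡ 1 (mod 26015).
Since gcd(1512, 26015) = 1, x ≡ 1·(1512)⁻¹ ≡ 7863 (mod 26015). Smallest non-negative: 7863.

7863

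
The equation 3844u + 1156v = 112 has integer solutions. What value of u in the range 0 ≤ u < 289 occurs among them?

277

gcd(3844, 1156) = 4 (Euclid: 3844 = 3·1156 + 376; 1156 = 3·376 + 28; 376 = 13·28 + 12; 28 = 2·12 + 4; 12 = 3·4 + 0), and 4 | 112.
Extended Euclid: 3844·(-83) + 1156·(276) = 4. Scale by 28: u₀ = -2324.
General solution u = u₀ + 289t; reducing mod 289 gives u = 277 (and v = -921).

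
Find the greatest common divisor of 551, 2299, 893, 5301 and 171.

551 = 19 · 29; 2299 = 11² · 19; 893 = 19 · 47; 5301 = 3² · 19 · 31; 171 = 3² · 19
gcd takes min exponent of each prime: 19 = 19

19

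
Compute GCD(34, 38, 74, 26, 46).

2

34 = 2 · 17; 38 = 2 · 19; 74 = 2 · 37; 26 = 2 · 13; 46 = 2 · 23
gcd takes min exponent of each prime: 2 = 2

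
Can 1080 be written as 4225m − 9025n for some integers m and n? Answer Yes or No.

gcd(4225, 9025): 9025 = 2·4225 + 575; 4225 = 7·575 + 200; 575 = 2·200 + 175; 200 = 1·175 + 25; 175 = 7·25 + 0 → 25
25 does not divide 1080, so a solution does not exist.

No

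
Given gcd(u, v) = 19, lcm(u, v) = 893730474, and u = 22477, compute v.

755478

Using uv = gcd(u,v)·lcm(u,v) = 19·893730474 = 16980879006, we get v = 16980879006/22477 = 755478.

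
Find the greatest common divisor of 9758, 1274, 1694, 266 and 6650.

14

9758 = 2 · 7 · 17 · 41; 1274 = 2 · 7² · 13; 1694 = 2 · 7 · 11²; 266 = 2 · 7 · 19; 6650 = 2 · 5² · 7 · 19
gcd takes min exponent of each prime: 2 · 7 = 14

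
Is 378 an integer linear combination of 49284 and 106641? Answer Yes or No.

Yes

gcd(49284, 106641): 106641 = 2·49284 + 8073; 49284 = 6·8073 + 846; 8073 = 9·846 + 459; 846 = 1·459 + 387; 459 = 1·387 + 72; 387 = 5·72 + 27; 72 = 2·27 + 18; 27 = 1·18 + 9; 18 = 2·9 + 0 → 9
9 divides 378, so a solution exists.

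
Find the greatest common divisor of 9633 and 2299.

19

Euclid: 9633 = 4·2299 + 437; 2299 = 5·437 + 114; 437 = 3·114 + 95; 114 = 1·95 + 19; 95 = 5·19 + 0. Last nonzero remainder: 19.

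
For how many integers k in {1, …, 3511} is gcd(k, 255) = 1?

255 = 3·5·17. Inclusion–exclusion on these primes:
3511 − ⌊3511/3⌋ − ⌊3511/5⌋ − ⌊3511/17⌋ + ⌊3511/15⌋ + ⌊3511/51⌋ + ⌊3511/85⌋ − ⌊3511/255⌋ = 1763

1763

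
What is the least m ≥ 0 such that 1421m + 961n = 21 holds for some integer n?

374

gcd(1421, 961) = 1 (Euclid: 1421 = 1·961 + 460; 961 = 2·460 + 41; 460 = 11·41 + 9; 41 = 4·9 + 5; 9 = 1·5 + 4; 5 = 1·4 + 1; 4 = 4·1 + 0), and 1 | 21.
Extended Euclid: 1421·(-211) + 961·(312) = 1. Scale by 21: m₀ = -4431.
General solution m = m₀ + 961t; reducing mod 961 gives m = 374 (and n = -553).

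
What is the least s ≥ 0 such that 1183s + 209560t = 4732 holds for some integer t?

4

Euclid: 209560 = 177·1183 + 169; 1183 = 7·169 + 0 → gcd = 169; 4732 = 169·28.
Back-substitution yields 1183·(-177) + 209560·(1) = 169, so one solution is s = -177·28 = -4956, t = 1·28 = 28.
Solutions in s differ by 209560/169 = 1240; the one in [0, 1240) is -4956 mod 1240 = 4.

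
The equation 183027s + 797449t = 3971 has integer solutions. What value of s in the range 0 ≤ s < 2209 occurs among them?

671

gcd(183027, 797449) = 361 (Euclid: 797449 = 4·183027 + 65341; 183027 = 2·65341 + 52345; 65341 = 1·52345 + 12996; 52345 = 4·12996 + 361; 12996 = 36·361 + 0), and 361 | 3971.
Extended Euclid: 183027·(61) + 797449·(-14) = 361. Scale by 11: s₀ = 671.
General solution s = s₀ + 2209k; reducing mod 2209 gives s = 671 (and t = -154).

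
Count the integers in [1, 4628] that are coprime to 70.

1586

70 = 2·5·7. Inclusion–exclusion on these primes:
4628 − ⌊4628/2⌋ − ⌊4628/5⌋ − ⌊4628/7⌋ + ⌊4628/10⌋ + ⌊4628/14⌋ + ⌊4628/35⌋ − ⌊4628/70⌋ = 1586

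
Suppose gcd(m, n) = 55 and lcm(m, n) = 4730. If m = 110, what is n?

2365

Using mn = gcd(m,n)·lcm(m,n) = 55·4730 = 260150, we get n = 260150/110 = 2365.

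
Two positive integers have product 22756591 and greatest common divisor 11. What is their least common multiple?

Since gcd(a,b)·lcm(a,b) = ab, lcm = 22756591/11 = 2068781.

2068781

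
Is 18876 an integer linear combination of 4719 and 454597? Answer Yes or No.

Yes

gcd(4719, 454597): 454597 = 96·4719 + 1573; 4719 = 3·1573 + 0 → 1573
1573 divides 18876, so a solution exists.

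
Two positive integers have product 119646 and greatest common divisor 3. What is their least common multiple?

39882

Since gcd(a,b)·lcm(a,b) = ab, lcm = 119646/3 = 39882.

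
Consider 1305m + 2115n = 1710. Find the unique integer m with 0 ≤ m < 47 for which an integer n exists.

Reduce mod 2115: 1305m ≡ 1710 (mod 2115). With g = gcd(1305, 2115) = 45 dividing 1710, divide through: 29m ≡ 38 (mod 47).
Since gcd(29, 47) = 1, m ≡ 38·(29)⁻¹ ≡ 24 (mod 47). Smallest non-negative: 24.

24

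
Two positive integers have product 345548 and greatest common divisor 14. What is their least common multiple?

24682

gcd·lcm = product, so lcm = 345548/14 = 24682.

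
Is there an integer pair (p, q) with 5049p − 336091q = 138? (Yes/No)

Yes

gcd(5049, 336091): 336091 = 66·5049 + 2857; 5049 = 1·2857 + 2192; 2857 = 1·2192 + 665; 2192 = 3·665 + 197; 665 = 3·197 + 74; 197 = 2·74 + 49; 74 = 1·49 + 25; 49 = 1·25 + 24; 25 = 1·24 + 1; 24 = 24·1 + 0 → 1
1 divides 138, so a solution exists.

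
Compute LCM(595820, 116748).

17390198340

595820 = 2² · 5 · 31³; 116748 = 2² · 3³ · 23 · 47
max exponents: 2² · 3³ · 5 · 23 · 31³ · 47 = 17390198340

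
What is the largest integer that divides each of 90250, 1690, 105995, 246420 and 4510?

5

90250 = 2 · 5³ · 19²; 1690 = 2 · 5 · 13²; 105995 = 5 · 17 · 29 · 43; 246420 = 2² · 3² · 5 · 37²; 4510 = 2 · 5 · 11 · 41
gcd takes min exponent of each prime: 5 = 5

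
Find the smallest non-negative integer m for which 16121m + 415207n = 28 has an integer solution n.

Euclid: 415207 = 25·16121 + 12182; 16121 = 1·12182 + 3939; 12182 = 3·3939 + 365; 3939 = 10·365 + 289; 365 = 1·289 + 76; 289 = 3·76 + 61; 76 = 1·61 + 15; 61 = 4·15 + 1; 15 = 15·1 + 0 → gcd = 1; 28 = 1·28.
Back-substitution yields 16121·(27301) + 415207·(-1060) = 1, so one solution is m = 27301·28 = 764428, n = -1060·28 = -29680.
Solutions in m differ by 415207/1 = 415207; the one in [0, 415207) is 764428 mod 415207 = 349221.

349221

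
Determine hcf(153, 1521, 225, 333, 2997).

gcd(153, 1521): 1521 = 9·153 + 144; 153 = 1·144 + 9; 144 = 16·9 + 0 → 9
gcd(9, 225): 225 = 25·9 + 0 → 9
gcd(9, 333): 333 = 37·9 + 0 → 9
gcd(9, 2997): 2997 = 333·9 + 0 → 9

9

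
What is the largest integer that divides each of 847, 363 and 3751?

gcd(847, 363): 847 = 2·363 + 121; 363 = 3·121 + 0 → 121
gcd(121, 3751): 3751 = 31·121 + 0 → 121

121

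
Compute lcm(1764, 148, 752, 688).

1764 = 2² · 3² · 7²; 148 = 2² · 37; 752 = 2⁴ · 47; 688 = 2⁴ · 43
lcm takes max exponent of each prime: 2⁴ · 3² · 7² · 37 · 43 · 47 = 527626512

527626512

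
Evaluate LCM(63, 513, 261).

63 = 3² · 7; 513 = 3³ · 19; 261 = 3² · 29
lcm takes max exponent of each prime: 3³ · 7 · 19 · 29 = 104139

104139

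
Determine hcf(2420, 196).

2420 = 2² · 5 · 11²
196 = 2² · 7²
Common: 2² = 4

4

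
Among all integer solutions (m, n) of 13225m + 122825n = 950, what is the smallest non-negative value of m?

gcd(13225, 122825) = 25 (Euclid: 122825 = 9·13225 + 3800; 13225 = 3·3800 + 1825; 3800 = 2·1825 + 150; 1825 = 12·150 + 25; 150 = 6·25 + 0), and 25 | 950.
Extended Euclid: 13225·(808) + 122825·(-87) = 25. Scale by 38: m₀ = 30704.
General solution m = m₀ + 4913t; reducing mod 4913 gives m = 1226 (and n = -132).

1226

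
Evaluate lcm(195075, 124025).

195075 = 3³ · 5² · 17²; 124025 = 5² · 11² · 41
max exponents: 3³ · 5² · 11² · 17² · 41 = 967767075

967767075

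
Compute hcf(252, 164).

252 = 2² · 3² · 7
164 = 2² · 41
Common: 2² = 4

4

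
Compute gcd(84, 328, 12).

gcd(84, 328): 328 = 3·84 + 76; 84 = 1·76 + 8; 76 = 9·8 + 4; 8 = 2·4 + 0 → 4
gcd(4, 12): 12 = 3·4 + 0 → 4

4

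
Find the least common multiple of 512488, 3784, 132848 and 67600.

512488 = 2³ · 29 · 47²; 3784 = 2³ · 11 · 43; 132848 = 2⁴ · 19² · 23; 67600 = 2⁴ · 5² · 13²
lcm takes max exponent of each prime: 2⁴ · 5² · 11 · 13² · 19² · 23 · 29 · 43 · 47² = 17007347614228400

17007347614228400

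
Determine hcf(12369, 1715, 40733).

7

gcd(12369, 1715): 12369 = 7·1715 + 364; 1715 = 4·364 + 259; 364 = 1·259 + 105; 259 = 2·105 + 49; 105 = 2·49 + 7; 49 = 7·7 + 0 → 7
gcd(7, 40733): 40733 = 5819·7 + 0 → 7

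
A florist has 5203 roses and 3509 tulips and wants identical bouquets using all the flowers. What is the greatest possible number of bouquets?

121

5203 = 11² · 43
3509 = 11² · 29
Common: 11² = 121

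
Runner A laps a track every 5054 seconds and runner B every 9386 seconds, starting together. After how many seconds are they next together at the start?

5054 = 2 · 7 · 19²; 9386 = 2 · 13 · 19²
max exponents: 2 · 7 · 13 · 19² = 65702

65702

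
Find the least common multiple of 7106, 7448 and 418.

7106 = 2 · 11 · 17 · 19; 7448 = 2³ · 7² · 19; 418 = 2 · 11 · 19
lcm takes max exponent of each prime: 2³ · 7² · 11 · 17 · 19 = 1392776

1392776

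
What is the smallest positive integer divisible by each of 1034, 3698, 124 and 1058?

1034 = 2 · 11 · 47; 3698 = 2 · 43²; 124 = 2² · 31; 1058 = 2 · 23²
lcm takes max exponent of each prime: 2² · 11 · 23² · 31 · 43² · 47 = 62705381068

62705381068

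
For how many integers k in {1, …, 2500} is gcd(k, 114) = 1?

Prime factors of 114: 2, 3, 19. Count integers ≤ 2500 divisible by none of them.
By inclusion–exclusion: 2500 − ⌊2500/2⌋ − ⌊2500/3⌋ − ⌊2500/19⌋ + ⌊2500/6⌋ + ⌊2500/38⌋ + ⌊2500/57⌋ − ⌊2500/114⌋ = 789.

789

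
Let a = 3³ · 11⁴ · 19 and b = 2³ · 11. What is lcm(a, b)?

max exponent per prime: 2³ · 3³ · 11⁴ · 19 = 60086664

60086664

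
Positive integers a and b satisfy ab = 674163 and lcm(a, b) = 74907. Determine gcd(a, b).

9

gcd·lcm = product, so gcd = 674163/74907 = 9.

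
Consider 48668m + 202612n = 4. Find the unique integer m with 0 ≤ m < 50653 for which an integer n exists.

35674

gcd(48668, 202612) = 4 (Euclid: 202612 = 4·48668 + 7940; 48668 = 6·7940 + 1028; 7940 = 7·1028 + 744; 1028 = 1·744 + 284; 744 = 2·284 + 176; 284 = 1·176 + 108; 176 = 1·108 + 68; 108 = 1·68 + 40; 68 = 1·40 + 28; 40 = 1·28 + 12; 28 = 2·12 + 4; 12 = 3·4 + 0), and 4 | 4.
Extended Euclid: 48668·(-14979) + 202612·(3598) = 4. Scale by 1: m₀ = -14979.
General solution m = m₀ + 50653t; reducing mod 50653 gives m = 35674 (and n = -8569).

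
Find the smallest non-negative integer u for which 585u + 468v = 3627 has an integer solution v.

3

Reduce mod 468: 585u ≡ 3627 (mod 468). With g = gcd(585, 468) = 117 dividing 3627, divide through: 5u ≡ 31 (mod 4).
Since gcd(5, 4) = 1, u ≡ 31·(5)⁻¹ ≡ 3 (mod 4). Smallest non-negative: 3.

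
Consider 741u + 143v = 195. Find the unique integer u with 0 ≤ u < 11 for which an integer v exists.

2

gcd(741, 143) = 13 (Euclid: 741 = 5·143 + 26; 143 = 5·26 + 13; 26 = 2·13 + 0), and 13 | 195.
Extended Euclid: 741·(-5) + 143·(26) = 13. Scale by 15: u₀ = -75.
General solution u = u₀ + 11t; reducing mod 11 gives u = 2 (and v = -9).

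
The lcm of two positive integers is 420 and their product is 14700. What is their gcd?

35

gcd·lcm = product, so gcd = 14700/420 = 35.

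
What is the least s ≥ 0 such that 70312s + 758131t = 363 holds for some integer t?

248

Euclid: 758131 = 10·70312 + 55011; 70312 = 1·55011 + 15301; 55011 = 3·15301 + 9108; 15301 = 1·9108 + 6193; 9108 = 1·6193 + 2915; 6193 = 2·2915 + 363; 2915 = 8·363 + 11; 363 = 33·11 + 0 → gcd = 11; 363 = 11·33.
Back-substitution yields 70312·(-2081) + 758131·(193) = 11, so one solution is s = -2081·33 = -68673, t = 193·33 = 6369.
Solutions in s differ by 758131/11 = 68921; the one in [0, 68921) is -68673 mod 68921 = 248.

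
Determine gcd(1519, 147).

1519 = 7² · 31
147 = 3 · 7²
Common: 7² = 49

49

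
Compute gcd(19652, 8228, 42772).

68

gcd(19652, 8228): 19652 = 2·8228 + 3196; 8228 = 2·3196 + 1836; 3196 = 1·1836 + 1360; 1836 = 1·1360 + 476; 1360 = 2·476 + 408; 476 = 1·408 + 68; 408 = 6·68 + 0 → 68
gcd(68, 42772): 42772 = 629·68 + 0 → 68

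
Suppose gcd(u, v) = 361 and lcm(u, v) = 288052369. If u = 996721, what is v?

Using uv = gcd(u,v)·lcm(u,v) = 361·288052369 = 103986905209, we get v = 103986905209/996721 = 104329.

104329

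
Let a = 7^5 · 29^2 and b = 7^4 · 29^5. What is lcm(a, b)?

max exponent per prime: 7^5 · 29^5 = 344730881243

344730881243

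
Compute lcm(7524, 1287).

97812

gcd first: 7524 = 5·1287 + 1089; 1287 = 1·1089 + 198; 1089 = 5·198 + 99; 198 = 2·99 + 0 → gcd = 99
lcm = 7524·1287/gcd = 9683388/99 = 97812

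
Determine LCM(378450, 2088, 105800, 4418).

1768967641800

lcm(378450, 2088) = 378450·2088/gcd = 790203600/522 = 1513800
lcm(1513800, 105800) = 1513800·105800/gcd = 160160040000/200 = 800800200
lcm(800800200, 4418) = 800800200·4418/gcd = 3537935283600/2 = 1768967641800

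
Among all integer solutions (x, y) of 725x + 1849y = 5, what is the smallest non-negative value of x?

1798

Reduce mod 1849: 725x ≡ 5 (mod 1849). With g = gcd(725, 1849) = 1 dividing 5, divide through: 725x ≡ 5 (mod 1849).
Since gcd(725, 1849) = 1, x ≡ 5·(725)⁻¹ ≡ 1798 (mod 1849). Smallest non-negative: 1798.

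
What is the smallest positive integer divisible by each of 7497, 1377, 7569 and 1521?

7497 = 3² · 7² · 17; 1377 = 3⁴ · 17; 7569 = 3² · 29²; 1521 = 3² · 13²
lcm takes max exponent of each prime: 3⁴ · 7² · 13² · 17 · 29² = 9589870017

9589870017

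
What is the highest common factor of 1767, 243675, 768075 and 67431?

57

gcd(1767, 243675): 243675 = 137·1767 + 1596; 1767 = 1·1596 + 171; 1596 = 9·171 + 57; 171 = 3·57 + 0 → 57
gcd(57, 768075): 768075 = 13475·57 + 0 → 57
gcd(57, 67431): 67431 = 1183·57 + 0 → 57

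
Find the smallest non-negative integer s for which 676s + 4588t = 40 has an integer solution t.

448

Reduce mod 4588: 676s ≡ 40 (mod 4588). With g = gcd(676, 4588) = 4 dividing 40, divide through: 169s ≡ 10 (mod 1147).
Since gcd(169, 1147) = 1, s ≡ 10·(169)⁻¹ ≡ 448 (mod 1147). Smallest non-negative: 448.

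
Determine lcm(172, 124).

5332

gcd first: 172 = 1·124 + 48; 124 = 2·48 + 28; 48 = 1·28 + 20; 28 = 1·20 + 8; 20 = 2·8 + 4; 8 = 2·4 + 0 → gcd = 4
lcm = 172·124/gcd = 21328/4 = 5332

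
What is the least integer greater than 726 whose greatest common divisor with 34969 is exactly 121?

847

34969 = 121·289. Any k with gcd(k, 34969) = 121 is a multiple of 121, say 121s, with s coprime to 289.
Need s > 726/121, so s ≥ 7. First s ≥ 7 with gcd(s, 289) = 1 is s = 7. Thus k = 121·7 = 847.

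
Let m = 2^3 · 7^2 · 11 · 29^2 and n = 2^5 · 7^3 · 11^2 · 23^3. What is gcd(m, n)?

4312

min exponent per shared prime: 2^3 · 7^2 · 11 = 4312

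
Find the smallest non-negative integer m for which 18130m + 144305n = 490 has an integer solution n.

398

Euclid: 144305 = 7·18130 + 17395; 18130 = 1·17395 + 735; 17395 = 23·735 + 490; 735 = 1·490 + 245; 490 = 2·245 + 0 → gcd = 245; 490 = 245·2.
Back-substitution yields 18130·(199) + 144305·(-25) = 245, so one solution is m = 199·2 = 398, n = -25·2 = -50.
Solutions in m differ by 144305/245 = 589; the one in [0, 589) is 398 mod 589 = 398.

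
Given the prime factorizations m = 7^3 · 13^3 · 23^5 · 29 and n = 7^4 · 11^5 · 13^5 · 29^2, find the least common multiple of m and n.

max exponent per prime: 7^4 · 11^5 · 13^5 · 23^5 · 29^2 = 777154781302334980754209

777154781302334980754209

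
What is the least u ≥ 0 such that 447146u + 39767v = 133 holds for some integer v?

213

gcd(447146, 39767) = 133 (Euclid: 447146 = 11·39767 + 9709; 39767 = 4·9709 + 931; 9709 = 10·931 + 399; 931 = 2·399 + 133; 399 = 3·133 + 0), and 133 | 133.
Extended Euclid: 447146·(-86) + 39767·(967) = 133. Scale by 1: u₀ = -86.
General solution u = u₀ + 299t; reducing mod 299 gives u = 213 (and v = -2395).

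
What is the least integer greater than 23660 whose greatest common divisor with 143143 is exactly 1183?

24843

143143 = 1183·121. Any t with gcd(t, 143143) = 1183 is a multiple of 1183, say 1183s, with s coprime to 121.
Need s > 23660/1183, so s ≥ 21. First s ≥ 21 with gcd(s, 121) = 1 is s = 21. Thus t = 1183·21 = 24843.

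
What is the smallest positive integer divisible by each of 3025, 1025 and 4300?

3025 = 5² · 11²; 1025 = 5² · 41; 4300 = 2² · 5² · 43
lcm takes max exponent of each prime: 2² · 5² · 11² · 41 · 43 = 21332300

21332300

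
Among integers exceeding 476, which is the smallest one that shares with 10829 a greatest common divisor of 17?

10829 = 17·637. Any x with gcd(x, 10829) = 17 is a multiple of 17, say 17s, with s coprime to 637.
Need s > 476/17, so s ≥ 29. First s ≥ 29 with gcd(s, 637) = 1 is s = 29. Thus x = 17·29 = 493.

493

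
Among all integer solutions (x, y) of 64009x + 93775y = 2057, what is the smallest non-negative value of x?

148

Euclid: 93775 = 1·64009 + 29766; 64009 = 2·29766 + 4477; 29766 = 6·4477 + 2904; 4477 = 1·2904 + 1573; 2904 = 1·1573 + 1331; 1573 = 1·1331 + 242; 1331 = 5·242 + 121; 242 = 2·121 + 0 → gcd = 121; 2057 = 121·17.
Back-substitution yields 64009·(-356) + 93775·(243) = 121, so one solution is x = -356·17 = -6052, y = 243·17 = 4131.
Solutions in x differ by 93775/121 = 775; the one in [0, 775) is -6052 mod 775 = 148.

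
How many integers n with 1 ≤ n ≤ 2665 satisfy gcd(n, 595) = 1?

595 = 5·7·17. Inclusion–exclusion on these primes:
2665 − ⌊2665/5⌋ − ⌊2665/7⌋ − ⌊2665/17⌋ + ⌊2665/35⌋ + ⌊2665/85⌋ + ⌊2665/119⌋ − ⌊2665/595⌋ = 1721

1721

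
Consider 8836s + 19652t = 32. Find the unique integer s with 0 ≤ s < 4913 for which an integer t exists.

2253

gcd(8836, 19652) = 4 (Euclid: 19652 = 2·8836 + 1980; 8836 = 4·1980 + 916; 1980 = 2·916 + 148; 916 = 6·148 + 28; 148 = 5·28 + 8; 28 = 3·8 + 4; 8 = 2·4 + 0), and 4 | 32.
Extended Euclid: 8836·(2124) + 19652·(-955) = 4. Scale by 8: s₀ = 16992.
General solution s = s₀ + 4913k; reducing mod 4913 gives s = 2253 (and t = -1013).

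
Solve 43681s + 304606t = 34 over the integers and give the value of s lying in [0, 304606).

gcd(43681, 304606) = 1 (Euclid: 304606 = 6·43681 + 42520; 43681 = 1·42520 + 1161; 42520 = 36·1161 + 724; 1161 = 1·724 + 437; 724 = 1·437 + 287; 437 = 1·287 + 150; 287 = 1·150 + 137; 150 = 1·137 + 13; 137 = 10·13 + 7; 13 = 1·7 + 6; 7 = 1·6 + 1; 6 = 6·1 + 0), and 1 | 34.
Extended Euclid: 43681·(-46701) + 304606·(6697) = 1. Scale by 34: s₀ = -1587834.
General solution s = s₀ + 304606k; reducing mod 304606 gives s = 239802 (and t = -34388).

239802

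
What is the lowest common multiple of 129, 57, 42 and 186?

129 = 3 · 43; 57 = 3 · 19; 42 = 2 · 3 · 7; 186 = 2 · 3 · 31
lcm takes max exponent of each prime: 2 · 3 · 7 · 19 · 31 · 43 = 1063734

1063734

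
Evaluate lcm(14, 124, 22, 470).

14 = 2 · 7; 124 = 2² · 31; 22 = 2 · 11; 470 = 2 · 5 · 47
lcm takes max exponent of each prime: 2² · 5 · 7 · 11 · 31 · 47 = 2243780

2243780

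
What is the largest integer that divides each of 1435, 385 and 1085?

gcd(1435, 385): 1435 = 3·385 + 280; 385 = 1·280 + 105; 280 = 2·105 + 70; 105 = 1·70 + 35; 70 = 2·35 + 0 → 35
gcd(35, 1085): 1085 = 31·35 + 0 → 35

35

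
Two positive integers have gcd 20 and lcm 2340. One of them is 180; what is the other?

260

Using pq = gcd(p,q)·lcm(p,q) = 20·2340 = 46800, we get q = 46800/180 = 260.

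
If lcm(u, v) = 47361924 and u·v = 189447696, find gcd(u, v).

4

gcd·lcm = product, so gcd = 189447696/47361924 = 4.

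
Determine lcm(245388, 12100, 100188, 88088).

lcm(245388, 12100) = 245388·12100/gcd = 2969194800/484 = 6134700
lcm(6134700, 100188) = 6134700·100188/gcd = 614623323600/1452 = 423294300
lcm(423294300, 88088) = 423294300·88088/gcd = 37287148298400/6292 = 5926120200

5926120200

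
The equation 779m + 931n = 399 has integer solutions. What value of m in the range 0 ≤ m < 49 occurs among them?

28

Euclid: 931 = 1·779 + 152; 779 = 5·152 + 19; 152 = 8·19 + 0 → gcd = 19; 399 = 19·21.
Back-substitution yields 779·(6) + 931·(-5) = 19, so one solution is m = 6·21 = 126, n = -5·21 = -105.
Solutions in m differ by 931/19 = 49; the one in [0, 49) is 126 mod 49 = 28.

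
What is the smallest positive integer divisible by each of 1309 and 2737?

1309 = 7 · 11 · 17; 2737 = 7 · 17 · 23
max exponents: 7 · 11 · 17 · 23 = 30107

30107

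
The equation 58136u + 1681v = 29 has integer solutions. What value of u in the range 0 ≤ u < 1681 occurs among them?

gcd(58136, 1681) = 1 (Euclid: 58136 = 34·1681 + 982; 1681 = 1·982 + 699; 982 = 1·699 + 283; 699 = 2·283 + 133; 283 = 2·133 + 17; 133 = 7·17 + 14; 17 = 1·14 + 3; 14 = 4·3 + 2; 3 = 1·2 + 1; 2 = 2·1 + 0), and 1 | 29.
Extended Euclid: 58136·(594) + 1681·(-20543) = 1. Scale by 29: u₀ = 17226.
General solution u = u₀ + 1681t; reducing mod 1681 gives u = 416 (and v = -14387).

416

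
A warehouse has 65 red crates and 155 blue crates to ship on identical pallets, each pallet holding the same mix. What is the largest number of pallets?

5

Euclid: 155 = 2·65 + 25; 65 = 2·25 + 15; 25 = 1·15 + 10; 15 = 1·10 + 5; 10 = 2·5 + 0. Last nonzero remainder: 5.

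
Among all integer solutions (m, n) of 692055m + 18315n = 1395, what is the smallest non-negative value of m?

9

Euclid: 692055 = 37·18315 + 14400; 18315 = 1·14400 + 3915; 14400 = 3·3915 + 2655; 3915 = 1·2655 + 1260; 2655 = 2·1260 + 135; 1260 = 9·135 + 45; 135 = 3·45 + 0 → gcd = 45; 1395 = 45·31.
Back-substitution yields 692055·(-131) + 18315·(4950) = 45, so one solution is m = -131·31 = -4061, n = 4950·31 = 153450.
Solutions in m differ by 18315/45 = 407; the one in [0, 407) is -4061 mod 407 = 9.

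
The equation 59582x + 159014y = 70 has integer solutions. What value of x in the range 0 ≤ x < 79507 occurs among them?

49021

gcd(59582, 159014) = 2 (Euclid: 159014 = 2·59582 + 39850; 59582 = 1·39850 + 19732; 39850 = 2·19732 + 386; 19732 = 51·386 + 46; 386 = 8·46 + 18; 46 = 2·18 + 10; 18 = 1·10 + 8; 10 = 1·8 + 2; 8 = 4·2 + 0), and 2 | 70.
Extended Euclid: 59582·(17302) + 159014·(-6483) = 2. Scale by 35: x₀ = 605570.
General solution x = x₀ + 79507t; reducing mod 79507 gives x = 49021 (and y = -18368).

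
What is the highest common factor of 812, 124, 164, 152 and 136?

4

812 = 2² · 7 · 29; 124 = 2² · 31; 164 = 2² · 41; 152 = 2³ · 19; 136 = 2³ · 17
gcd takes min exponent of each prime: 2² = 4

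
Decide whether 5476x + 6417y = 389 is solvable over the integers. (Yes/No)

gcd(5476, 6417): 6417 = 1·5476 + 941; 5476 = 5·941 + 771; 941 = 1·771 + 170; 771 = 4·170 + 91; 170 = 1·91 + 79; 91 = 1·79 + 12; 79 = 6·12 + 7; 12 = 1·7 + 5; 7 = 1·5 + 2; 5 = 2·2 + 1; 2 = 2·1 + 0 → 1
1 divides 389, so a solution exists.

Yes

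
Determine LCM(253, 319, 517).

253 = 11 · 23; 319 = 11 · 29; 517 = 11 · 47
lcm takes max exponent of each prime: 11 · 23 · 29 · 47 = 344839

344839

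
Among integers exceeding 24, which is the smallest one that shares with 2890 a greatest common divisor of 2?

gcd(x, 2890) = 2 forces 2 | x; write x = 2s. Then gcd(2s, 2·1445) = 2·gcd(s, 1445), so need gcd(s, 1445) = 1.
2s > 24 gives s ≥ 13. The least s ≥ 13 coprime to 1445 is 13, so x = 2·13 = 26.

26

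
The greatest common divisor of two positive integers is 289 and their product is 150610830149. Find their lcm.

521144741

gcd·lcm = product, so lcm = 150610830149/289 = 521144741.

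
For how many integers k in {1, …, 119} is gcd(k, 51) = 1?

Prime factors of 51: 3, 17. Count integers ≤ 119 divisible by none of them.
By inclusion–exclusion: 119 − ⌊119/3⌋ − ⌊119/17⌋ + ⌊119/51⌋ = 75.

75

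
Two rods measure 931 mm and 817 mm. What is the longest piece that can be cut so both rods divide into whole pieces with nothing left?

931 = 7² · 19
817 = 19 · 43
Common: 19 = 19

19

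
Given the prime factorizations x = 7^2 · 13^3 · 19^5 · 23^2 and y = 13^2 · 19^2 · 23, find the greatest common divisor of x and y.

min exponent per shared prime: 13^2 · 19^2 · 23 = 1403207

1403207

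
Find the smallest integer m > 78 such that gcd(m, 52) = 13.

91

gcd(m, 52) = 13 forces 13 | m; write m = 13s. Then gcd(13s, 13·4) = 13·gcd(s, 4), so need gcd(s, 4) = 1.
13s > 78 gives s ≥ 7. The least s ≥ 7 coprime to 4 is 7, so m = 13·7 = 91.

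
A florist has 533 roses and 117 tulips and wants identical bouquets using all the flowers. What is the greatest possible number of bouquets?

Euclid: 533 = 4·117 + 65; 117 = 1·65 + 52; 65 = 1·52 + 13; 52 = 4·13 + 0. Last nonzero remainder: 13.

13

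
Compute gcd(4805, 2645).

5

Euclid: 4805 = 1·2645 + 2160; 2645 = 1·2160 + 485; 2160 = 4·485 + 220; 485 = 2·220 + 45; 220 = 4·45 + 40; 45 = 1·40 + 5; 40 = 8·5 + 0. Last nonzero remainder: 5.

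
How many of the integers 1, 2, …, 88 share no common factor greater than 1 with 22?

22 = 2·11. Inclusion–exclusion on these primes:
88 − ⌊88/2⌋ − ⌊88/11⌋ + ⌊88/22⌋ = 40

40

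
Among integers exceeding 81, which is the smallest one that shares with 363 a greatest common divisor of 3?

gcd(t, 363) = 3 forces 3 | t; write t = 3s. Then gcd(3s, 3·121) = 3·gcd(s, 121), so need gcd(s, 121) = 1.
3s > 81 gives s ≥ 28. The least s ≥ 28 coprime to 121 is 28, so t = 3·28 = 84.

84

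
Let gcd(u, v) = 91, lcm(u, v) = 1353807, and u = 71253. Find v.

1729

u·v = gcd·lcm = 91·1353807 = 123196437, so v = 123196437/71253 = 1729.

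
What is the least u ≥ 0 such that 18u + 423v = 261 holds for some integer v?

gcd(18, 423) = 9 (Euclid: 423 = 23·18 + 9; 18 = 2·9 + 0), and 9 | 261.
Extended Euclid: 18·(-23) + 423·(1) = 9. Scale by 29: u₀ = -667.
General solution u = u₀ + 47t; reducing mod 47 gives u = 38 (and v = -1).

38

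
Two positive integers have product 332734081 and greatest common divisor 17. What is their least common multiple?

gcd·lcm = product, so lcm = 332734081/17 = 19572593.

19572593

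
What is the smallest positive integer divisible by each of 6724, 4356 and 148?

270930132

lcm(6724, 4356) = 6724·4356/gcd = 29289744/4 = 7322436
lcm(7322436, 148) = 7322436·148/gcd = 1083720528/4 = 270930132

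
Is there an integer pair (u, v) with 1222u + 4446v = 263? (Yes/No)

gcd(1222, 4446): 4446 = 3·1222 + 780; 1222 = 1·780 + 442; 780 = 1·442 + 338; 442 = 1·338 + 104; 338 = 3·104 + 26; 104 = 4·26 + 0 → 26
26 does not divide 263, so a solution does not exist.

No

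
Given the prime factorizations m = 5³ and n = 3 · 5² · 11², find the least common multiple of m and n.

45375

max exponent per prime: 3 · 5³ · 11² = 45375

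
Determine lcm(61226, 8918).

61226 = 2 · 11³ · 23; 8918 = 2 · 7³ · 13
max exponents: 2 · 7³ · 11³ · 13 · 23 = 273006734

273006734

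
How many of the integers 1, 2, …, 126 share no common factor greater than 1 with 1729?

94

1729 = 7·13·19. Inclusion–exclusion on these primes:
126 − ⌊126/7⌋ − ⌊126/13⌋ − ⌊126/19⌋ + ⌊126/91⌋ + ⌊126/133⌋ + ⌊126/247⌋ − ⌊126/1729⌋ = 94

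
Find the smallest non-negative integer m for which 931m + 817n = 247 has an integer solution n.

38

Euclid: 931 = 1·817 + 114; 817 = 7·114 + 19; 114 = 6·19 + 0 → gcd = 19; 247 = 19·13.
Back-substitution yields 931·(-7) + 817·(8) = 19, so one solution is m = -7·13 = -91, n = 8·13 = 104.
Solutions in m differ by 817/19 = 43; the one in [0, 43) is -91 mod 43 = 38.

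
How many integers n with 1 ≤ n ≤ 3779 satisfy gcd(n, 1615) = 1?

2696

1615 = 5·17·19. Inclusion–exclusion on these primes:
3779 − ⌊3779/5⌋ − ⌊3779/17⌋ − ⌊3779/19⌋ + ⌊3779/85⌋ + ⌊3779/95⌋ + ⌊3779/323⌋ − ⌊3779/1615⌋ = 2696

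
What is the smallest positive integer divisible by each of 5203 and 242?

gcd first: 5203 = 21·242 + 121; 242 = 2·121 + 0 → gcd = 121
lcm = 5203·242/gcd = 1259126/121 = 10406

10406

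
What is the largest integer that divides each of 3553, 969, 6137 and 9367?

gcd(3553, 969): 3553 = 3·969 + 646; 969 = 1·646 + 323; 646 = 2·323 + 0 → 323
gcd(323, 6137): 6137 = 19·323 + 0 → 323
gcd(323, 9367): 9367 = 29·323 + 0 → 323

323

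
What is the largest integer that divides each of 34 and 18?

34 = 2 · 17
18 = 2 · 3²
Common: 2 = 2

2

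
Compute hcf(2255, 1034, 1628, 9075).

11

2255 = 5 · 11 · 41; 1034 = 2 · 11 · 47; 1628 = 2² · 11 · 37; 9075 = 3 · 5² · 11²
gcd takes min exponent of each prime: 11 = 11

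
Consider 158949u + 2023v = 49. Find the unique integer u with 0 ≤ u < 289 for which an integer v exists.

240

Euclid: 158949 = 78·2023 + 1155; 2023 = 1·1155 + 868; 1155 = 1·868 + 287; 868 = 3·287 + 7; 287 = 41·7 + 0 → gcd = 7; 49 = 7·7.
Back-substitution yields 158949·(-7) + 2023·(550) = 7, so one solution is u = -7·7 = -49, v = 550·7 = 3850.
Solutions in u differ by 2023/7 = 289; the one in [0, 289) is -49 mod 289 = 240.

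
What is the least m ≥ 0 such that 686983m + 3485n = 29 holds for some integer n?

Reduce mod 3485: 686983m ≡ 29 (mod 3485). With g = gcd(686983, 3485) = 1 dividing 29, divide through: 686983m ≡ 29 (mod 3485).
Since gcd(686983, 3485) = 1, m ≡ 29·(686983)⁻¹ ≡ 1663 (mod 3485). Smallest non-negative: 1663.

1663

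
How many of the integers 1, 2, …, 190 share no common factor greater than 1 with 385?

118

Prime factors of 385: 5, 7, 11. Count integers ≤ 190 divisible by none of them.
By inclusion–exclusion: 190 − ⌊190/5⌋ − ⌊190/7⌋ − ⌊190/11⌋ + ⌊190/35⌋ + ⌊190/55⌋ + ⌊190/77⌋ − ⌊190/385⌋ = 118.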